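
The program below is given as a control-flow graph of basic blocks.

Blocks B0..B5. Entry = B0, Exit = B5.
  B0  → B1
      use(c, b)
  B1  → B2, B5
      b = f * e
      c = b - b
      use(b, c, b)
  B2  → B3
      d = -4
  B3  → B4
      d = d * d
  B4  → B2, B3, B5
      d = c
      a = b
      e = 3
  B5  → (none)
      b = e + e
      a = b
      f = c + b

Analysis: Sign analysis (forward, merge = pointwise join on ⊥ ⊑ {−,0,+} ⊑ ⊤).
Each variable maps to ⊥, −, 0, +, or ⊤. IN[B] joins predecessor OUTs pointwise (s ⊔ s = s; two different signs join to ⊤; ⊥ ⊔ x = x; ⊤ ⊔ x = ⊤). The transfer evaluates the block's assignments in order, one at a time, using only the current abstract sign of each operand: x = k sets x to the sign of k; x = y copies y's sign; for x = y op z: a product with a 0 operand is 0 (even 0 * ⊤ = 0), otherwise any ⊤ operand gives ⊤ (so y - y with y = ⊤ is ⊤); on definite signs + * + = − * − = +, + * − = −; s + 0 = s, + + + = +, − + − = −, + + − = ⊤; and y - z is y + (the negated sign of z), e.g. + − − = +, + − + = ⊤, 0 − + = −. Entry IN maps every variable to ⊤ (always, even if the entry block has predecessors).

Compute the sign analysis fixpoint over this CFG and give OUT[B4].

Answer: {a: ⊤, b: ⊤, c: ⊤, d: ⊤, e: +, f: ⊤}

Trace:
Fixpoint table:
  B0: | IN=(all ⊤) | OUT=(all ⊤)
  B1: | IN=(all ⊤) | OUT=(all ⊤)
  B2: | IN=(all ⊤) | OUT={d:-; rest ⊤}
  B3: | IN=(all ⊤) | OUT=(all ⊤)
  B4: | IN=(all ⊤) | OUT={e:+; rest ⊤}
  B5: | IN=(all ⊤) | OUT=(all ⊤)

Merge at B4: IN[B4] = OUT[B3] = {a: ⊤, b: ⊤, c: ⊤, d: ⊤, e: ⊤, f: ⊤}
Applying B4's transfer function to that IN value gives OUT[B4] (row B4 above).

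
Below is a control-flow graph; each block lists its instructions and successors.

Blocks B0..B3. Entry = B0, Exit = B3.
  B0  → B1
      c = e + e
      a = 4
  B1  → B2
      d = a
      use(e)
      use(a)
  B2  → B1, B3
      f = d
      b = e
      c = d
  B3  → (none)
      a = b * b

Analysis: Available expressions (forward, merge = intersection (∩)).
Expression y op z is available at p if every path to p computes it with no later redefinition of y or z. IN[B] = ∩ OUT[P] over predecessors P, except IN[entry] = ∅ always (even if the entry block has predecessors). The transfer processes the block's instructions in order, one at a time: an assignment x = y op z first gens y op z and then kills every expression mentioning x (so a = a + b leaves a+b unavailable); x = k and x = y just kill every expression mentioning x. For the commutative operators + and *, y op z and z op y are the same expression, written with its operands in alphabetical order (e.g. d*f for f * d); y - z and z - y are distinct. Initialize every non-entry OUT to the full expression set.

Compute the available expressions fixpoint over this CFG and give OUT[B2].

Converged values:
  B0:  IN={}  OUT={e+e}
  B1:  IN={e+e}  OUT={e+e}
  B2:  IN={e+e}  OUT={e+e}
  B3:  IN={e+e}  OUT={b*b, e+e}

Merge at B2: IN[B2] = OUT[B1] = {e+e}
Applying B2's transfer function to that IN value gives OUT[B2] (row B2 above).

Answer: {e+e}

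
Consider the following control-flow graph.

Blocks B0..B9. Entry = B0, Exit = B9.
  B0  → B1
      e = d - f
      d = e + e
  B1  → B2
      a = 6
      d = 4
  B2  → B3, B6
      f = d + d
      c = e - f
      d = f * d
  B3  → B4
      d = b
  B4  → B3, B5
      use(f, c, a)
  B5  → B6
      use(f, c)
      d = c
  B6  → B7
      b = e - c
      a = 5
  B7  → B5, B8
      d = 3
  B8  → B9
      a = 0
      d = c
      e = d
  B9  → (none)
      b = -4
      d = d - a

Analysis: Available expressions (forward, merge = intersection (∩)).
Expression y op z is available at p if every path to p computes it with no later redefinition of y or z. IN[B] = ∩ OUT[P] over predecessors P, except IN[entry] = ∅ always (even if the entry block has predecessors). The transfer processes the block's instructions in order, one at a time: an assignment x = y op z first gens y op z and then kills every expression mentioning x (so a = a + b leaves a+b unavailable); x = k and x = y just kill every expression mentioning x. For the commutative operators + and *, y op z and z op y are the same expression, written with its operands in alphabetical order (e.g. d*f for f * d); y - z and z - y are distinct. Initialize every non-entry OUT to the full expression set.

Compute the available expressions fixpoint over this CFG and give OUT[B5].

Answer: {e+e, e-f}

Derivation:
Fixpoint table:
  B0:  IN={}  OUT={e+e}
  B1:  IN={e+e}  OUT={e+e}
  B2:  IN={e+e}  OUT={e+e, e-f}
  B3:  IN={e+e, e-f}  OUT={e+e, e-f}
  B4:  IN={e+e, e-f}  OUT={e+e, e-f}
  B5:  IN={e+e, e-f}  OUT={e+e, e-f}
  B6:  IN={e+e, e-f}  OUT={e+e, e-c, e-f}
  B7:  IN={e+e, e-c, e-f}  OUT={e+e, e-c, e-f}
  B8:  IN={e+e, e-c, e-f}  OUT={}
  B9:  IN={}  OUT={}

Merge at B5: IN[B5] = OUT[B4] ∩ OUT[B7] = {e+e, e-f}
Applying B5's transfer function to that IN value gives OUT[B5] (row B5 above).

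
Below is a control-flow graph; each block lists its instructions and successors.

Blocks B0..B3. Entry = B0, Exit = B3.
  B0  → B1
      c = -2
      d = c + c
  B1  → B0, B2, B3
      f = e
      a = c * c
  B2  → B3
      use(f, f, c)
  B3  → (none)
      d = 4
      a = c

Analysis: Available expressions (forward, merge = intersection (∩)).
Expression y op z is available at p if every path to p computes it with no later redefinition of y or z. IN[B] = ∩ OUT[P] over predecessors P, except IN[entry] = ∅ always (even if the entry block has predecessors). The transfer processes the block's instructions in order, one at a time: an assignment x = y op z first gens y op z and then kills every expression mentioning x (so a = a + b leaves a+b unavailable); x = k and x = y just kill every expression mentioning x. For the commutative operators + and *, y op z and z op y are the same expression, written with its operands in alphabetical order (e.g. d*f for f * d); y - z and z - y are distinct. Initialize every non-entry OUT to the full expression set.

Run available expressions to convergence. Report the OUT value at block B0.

Answer: {c+c}

Trace:
Fixpoint table:
  B0: | IN={} | OUT={c+c}
  B1: | IN={c+c} | OUT={c*c, c+c}
  B2: | IN={c*c, c+c} | OUT={c*c, c+c}
  B3: | IN={c*c, c+c} | OUT={c*c, c+c}

Merge at B0 (entry node, so the boundary value {} is joined with the incoming edge(s)): IN[B0] = {} ∩ OUT[B1] = {}
Applying B0's transfer function to that IN value gives OUT[B0] (row B0 above).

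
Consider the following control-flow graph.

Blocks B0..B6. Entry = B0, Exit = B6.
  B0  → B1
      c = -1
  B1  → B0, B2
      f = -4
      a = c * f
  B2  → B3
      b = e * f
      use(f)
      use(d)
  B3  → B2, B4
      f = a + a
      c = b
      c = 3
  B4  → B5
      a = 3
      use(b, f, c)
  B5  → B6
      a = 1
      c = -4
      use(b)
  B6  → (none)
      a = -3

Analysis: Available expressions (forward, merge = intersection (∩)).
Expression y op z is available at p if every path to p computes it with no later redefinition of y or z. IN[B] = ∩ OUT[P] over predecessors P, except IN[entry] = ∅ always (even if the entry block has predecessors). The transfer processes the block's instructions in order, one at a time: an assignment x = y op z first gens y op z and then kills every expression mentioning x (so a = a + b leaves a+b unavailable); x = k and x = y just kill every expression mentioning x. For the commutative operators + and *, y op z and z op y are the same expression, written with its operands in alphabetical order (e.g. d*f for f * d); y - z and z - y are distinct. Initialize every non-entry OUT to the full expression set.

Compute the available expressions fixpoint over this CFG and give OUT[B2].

Per-block solution:
  B0:  IN={}  OUT={}
  B1:  IN={}  OUT={c*f}
  B2:  IN={}  OUT={e*f}
  B3:  IN={e*f}  OUT={a+a}
  B4:  IN={a+a}  OUT={}
  B5:  IN={}  OUT={}
  B6:  IN={}  OUT={}

Merge at B2: IN[B2] = OUT[B1] ∩ OUT[B3] = {}
Applying B2's transfer function to that IN value gives OUT[B2] (row B2 above).

Answer: {e*f}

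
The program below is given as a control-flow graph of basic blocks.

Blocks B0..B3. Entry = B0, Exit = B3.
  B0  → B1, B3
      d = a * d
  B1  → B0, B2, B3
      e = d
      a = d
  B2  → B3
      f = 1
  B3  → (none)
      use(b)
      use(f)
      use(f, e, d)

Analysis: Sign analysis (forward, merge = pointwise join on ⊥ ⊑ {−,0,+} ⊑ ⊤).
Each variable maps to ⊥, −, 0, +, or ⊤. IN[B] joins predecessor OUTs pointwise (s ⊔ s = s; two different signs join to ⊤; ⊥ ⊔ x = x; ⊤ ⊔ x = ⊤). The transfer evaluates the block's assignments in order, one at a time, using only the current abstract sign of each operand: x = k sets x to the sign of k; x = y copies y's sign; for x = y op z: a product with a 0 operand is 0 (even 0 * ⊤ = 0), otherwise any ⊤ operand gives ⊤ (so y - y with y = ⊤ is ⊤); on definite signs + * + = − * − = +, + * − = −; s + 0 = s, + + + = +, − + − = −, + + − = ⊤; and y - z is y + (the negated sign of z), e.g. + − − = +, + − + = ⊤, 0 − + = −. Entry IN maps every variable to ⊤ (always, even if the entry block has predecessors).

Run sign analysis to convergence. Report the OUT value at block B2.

Fixpoint table:
  B0:   IN=(all ⊤)   OUT=(all ⊤)
  B1:   IN=(all ⊤)   OUT=(all ⊤)
  B2:   IN=(all ⊤)   OUT={f:+; rest ⊤}
  B3:   IN=(all ⊤)   OUT=(all ⊤)

Merge at B2: IN[B2] = OUT[B1] = {a: ⊤, b: ⊤, c: ⊤, d: ⊤, e: ⊤, f: ⊤}
Applying B2's transfer function to that IN value gives OUT[B2] (row B2 above).

Answer: {a: ⊤, b: ⊤, c: ⊤, d: ⊤, e: ⊤, f: +}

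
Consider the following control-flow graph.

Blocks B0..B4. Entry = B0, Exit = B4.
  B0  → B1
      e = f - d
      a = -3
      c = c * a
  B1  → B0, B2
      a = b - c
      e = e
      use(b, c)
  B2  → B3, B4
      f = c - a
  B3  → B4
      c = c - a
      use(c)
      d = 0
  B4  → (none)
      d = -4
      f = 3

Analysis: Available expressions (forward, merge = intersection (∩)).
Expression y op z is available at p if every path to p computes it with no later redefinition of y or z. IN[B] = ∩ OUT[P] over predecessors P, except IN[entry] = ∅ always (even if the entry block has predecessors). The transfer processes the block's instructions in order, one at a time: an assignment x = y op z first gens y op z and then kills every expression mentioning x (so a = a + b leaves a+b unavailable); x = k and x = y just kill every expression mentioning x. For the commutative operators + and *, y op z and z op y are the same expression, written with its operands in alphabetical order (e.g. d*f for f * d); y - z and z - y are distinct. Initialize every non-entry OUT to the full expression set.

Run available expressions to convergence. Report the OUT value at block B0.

Answer: {f-d}

Trace:
Per-block solution:
  B0: | IN={} | OUT={f-d}
  B1: | IN={f-d} | OUT={b-c, f-d}
  B2: | IN={b-c, f-d} | OUT={b-c, c-a}
  B3: | IN={b-c, c-a} | OUT={}
  B4: | IN={} | OUT={}

Merge at B0 (entry node, so the boundary value {} is joined with the incoming edge(s)): IN[B0] = {} ∩ OUT[B1] = {}
Applying B0's transfer function to that IN value gives OUT[B0] (row B0 above).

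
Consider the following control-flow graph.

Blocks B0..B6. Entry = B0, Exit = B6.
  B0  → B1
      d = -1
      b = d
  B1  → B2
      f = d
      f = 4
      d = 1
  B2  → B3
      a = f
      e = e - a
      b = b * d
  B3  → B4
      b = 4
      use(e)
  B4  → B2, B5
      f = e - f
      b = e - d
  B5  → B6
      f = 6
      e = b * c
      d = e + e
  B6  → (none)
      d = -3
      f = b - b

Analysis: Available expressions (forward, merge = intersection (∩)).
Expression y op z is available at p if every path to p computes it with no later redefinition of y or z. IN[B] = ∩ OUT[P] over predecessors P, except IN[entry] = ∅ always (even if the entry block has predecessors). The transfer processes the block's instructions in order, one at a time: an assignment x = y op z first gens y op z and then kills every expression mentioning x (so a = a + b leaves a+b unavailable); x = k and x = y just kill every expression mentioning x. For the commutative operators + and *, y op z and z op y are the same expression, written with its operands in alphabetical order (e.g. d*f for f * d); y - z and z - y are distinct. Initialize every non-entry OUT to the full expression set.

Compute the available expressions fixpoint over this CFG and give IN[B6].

Fixpoint table:
  B0:  IN={}  OUT={}
  B1:  IN={}  OUT={}
  B2:  IN={}  OUT={}
  B3:  IN={}  OUT={}
  B4:  IN={}  OUT={e-d}
  B5:  IN={e-d}  OUT={b*c, e+e}
  B6:  IN={b*c, e+e}  OUT={b*c, b-b, e+e}

Merge at B6: IN[B6] = OUT[B5] = {b*c, e+e}

Answer: {b*c, e+e}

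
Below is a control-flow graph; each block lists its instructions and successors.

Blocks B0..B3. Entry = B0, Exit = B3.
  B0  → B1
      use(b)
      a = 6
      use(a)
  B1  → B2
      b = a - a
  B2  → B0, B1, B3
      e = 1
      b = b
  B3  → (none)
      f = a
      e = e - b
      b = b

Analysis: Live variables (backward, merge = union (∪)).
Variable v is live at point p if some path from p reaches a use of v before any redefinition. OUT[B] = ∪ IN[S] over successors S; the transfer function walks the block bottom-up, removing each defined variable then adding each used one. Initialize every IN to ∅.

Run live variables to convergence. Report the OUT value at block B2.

Fixpoint table:
  B0:  IN={b}  OUT={a}
  B1:  IN={a}  OUT={a, b}
  B2:  IN={a, b}  OUT={a, b, e}
  B3:  IN={a, b, e}  OUT={}

Merge at B2: OUT[B2] = IN[B0] ⊔ IN[B1] ⊔ IN[B3] = {a, b, e}

Answer: {a, b, e}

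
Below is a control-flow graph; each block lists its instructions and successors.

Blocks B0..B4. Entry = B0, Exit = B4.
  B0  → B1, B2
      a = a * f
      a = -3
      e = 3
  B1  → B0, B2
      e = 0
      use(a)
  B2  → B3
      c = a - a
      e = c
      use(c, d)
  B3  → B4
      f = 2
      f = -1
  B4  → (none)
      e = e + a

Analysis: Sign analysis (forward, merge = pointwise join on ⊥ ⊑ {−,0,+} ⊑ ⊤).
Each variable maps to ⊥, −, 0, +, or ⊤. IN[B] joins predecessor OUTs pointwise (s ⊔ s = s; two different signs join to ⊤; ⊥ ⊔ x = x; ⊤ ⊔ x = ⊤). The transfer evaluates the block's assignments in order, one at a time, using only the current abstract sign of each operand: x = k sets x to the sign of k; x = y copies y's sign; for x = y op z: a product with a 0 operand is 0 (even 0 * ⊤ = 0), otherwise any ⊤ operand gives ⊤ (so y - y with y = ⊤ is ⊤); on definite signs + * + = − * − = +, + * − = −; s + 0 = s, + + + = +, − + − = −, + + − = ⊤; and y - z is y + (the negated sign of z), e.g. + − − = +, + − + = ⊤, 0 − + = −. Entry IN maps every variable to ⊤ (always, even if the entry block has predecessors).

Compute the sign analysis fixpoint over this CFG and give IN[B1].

Answer: {a: -, b: ⊤, c: ⊤, d: ⊤, e: +, f: ⊤}

Derivation:
Converged values:
  B0:   IN=(all ⊤)   OUT={a:-, e:+; rest ⊤}
  B1:   IN={a:-, e:+; rest ⊤}   OUT={a:-, e:0; rest ⊤}
  B2:   IN={a:-; rest ⊤}   OUT={a:-; rest ⊤}
  B3:   IN={a:-; rest ⊤}   OUT={a:-, f:-; rest ⊤}
  B4:   IN={a:-, f:-; rest ⊤}   OUT={a:-, f:-; rest ⊤}

Merge at B1: IN[B1] = OUT[B0] = {a: -, b: ⊤, c: ⊤, d: ⊤, e: +, f: ⊤}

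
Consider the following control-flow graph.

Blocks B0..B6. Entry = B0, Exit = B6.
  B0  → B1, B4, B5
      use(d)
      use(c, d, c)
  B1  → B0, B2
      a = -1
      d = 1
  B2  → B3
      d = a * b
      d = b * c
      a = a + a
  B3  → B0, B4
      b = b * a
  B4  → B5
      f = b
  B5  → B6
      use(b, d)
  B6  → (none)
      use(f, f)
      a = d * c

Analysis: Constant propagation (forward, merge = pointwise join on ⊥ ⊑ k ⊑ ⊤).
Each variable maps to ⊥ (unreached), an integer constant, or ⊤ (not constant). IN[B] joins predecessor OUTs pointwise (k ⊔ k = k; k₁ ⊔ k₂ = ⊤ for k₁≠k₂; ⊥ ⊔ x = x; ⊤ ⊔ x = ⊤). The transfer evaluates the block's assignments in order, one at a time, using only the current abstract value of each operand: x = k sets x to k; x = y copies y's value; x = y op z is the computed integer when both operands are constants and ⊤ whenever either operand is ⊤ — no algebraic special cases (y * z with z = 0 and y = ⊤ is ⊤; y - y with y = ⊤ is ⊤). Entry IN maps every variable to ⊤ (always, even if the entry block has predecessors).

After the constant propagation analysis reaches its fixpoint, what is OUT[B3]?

Answer: {a: -2, b: ⊤, c: ⊤, d: ⊤, e: ⊤, f: ⊤}

Trace:
Fixpoint table:
  B0:   IN=(all ⊤)   OUT=(all ⊤)
  B1:   IN=(all ⊤)   OUT={a:-1, d:1; rest ⊤}
  B2:   IN={a:-1, d:1; rest ⊤}   OUT={a:-2; rest ⊤}
  B3:   IN={a:-2; rest ⊤}   OUT={a:-2; rest ⊤}
  B4:   IN=(all ⊤)   OUT=(all ⊤)
  B5:   IN=(all ⊤)   OUT=(all ⊤)
  B6:   IN=(all ⊤)   OUT=(all ⊤)

Merge at B3: IN[B3] = OUT[B2] = {a: -2, b: ⊤, c: ⊤, d: ⊤, e: ⊤, f: ⊤}
Applying B3's transfer function to that IN value gives OUT[B3] (row B3 above).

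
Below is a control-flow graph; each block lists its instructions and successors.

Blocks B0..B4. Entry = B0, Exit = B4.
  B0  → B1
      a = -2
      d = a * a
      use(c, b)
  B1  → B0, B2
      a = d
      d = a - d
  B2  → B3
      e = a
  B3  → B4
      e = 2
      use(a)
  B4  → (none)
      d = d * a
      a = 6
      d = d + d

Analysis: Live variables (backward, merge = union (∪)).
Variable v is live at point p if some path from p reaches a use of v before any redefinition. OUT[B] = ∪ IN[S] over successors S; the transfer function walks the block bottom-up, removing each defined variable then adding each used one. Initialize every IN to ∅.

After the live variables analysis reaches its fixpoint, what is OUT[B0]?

Answer: {b, c, d}

Trace:
Converged values:
  B0: | IN={b, c} | OUT={b, c, d}
  B1: | IN={b, c, d} | OUT={a, b, c, d}
  B2: | IN={a, d} | OUT={a, d}
  B3: | IN={a, d} | OUT={a, d}
  B4: | IN={a, d} | OUT={}

Merge at B0: OUT[B0] = IN[B1] = {b, c, d}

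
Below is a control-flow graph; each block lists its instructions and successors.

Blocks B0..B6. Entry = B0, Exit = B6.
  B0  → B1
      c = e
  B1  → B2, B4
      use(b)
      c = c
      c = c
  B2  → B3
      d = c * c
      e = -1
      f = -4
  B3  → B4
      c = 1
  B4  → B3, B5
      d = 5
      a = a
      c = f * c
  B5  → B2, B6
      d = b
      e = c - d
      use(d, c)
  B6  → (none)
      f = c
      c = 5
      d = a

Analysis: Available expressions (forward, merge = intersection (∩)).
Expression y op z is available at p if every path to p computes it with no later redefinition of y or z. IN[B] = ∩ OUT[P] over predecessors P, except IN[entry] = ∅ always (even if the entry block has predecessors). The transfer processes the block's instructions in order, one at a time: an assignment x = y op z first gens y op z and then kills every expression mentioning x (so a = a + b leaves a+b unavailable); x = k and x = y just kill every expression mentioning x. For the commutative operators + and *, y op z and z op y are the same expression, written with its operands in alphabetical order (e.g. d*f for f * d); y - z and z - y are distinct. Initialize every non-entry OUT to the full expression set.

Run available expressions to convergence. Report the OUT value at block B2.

Answer: {c*c}

Derivation:
Converged values:
  B0:  IN={}  OUT={}
  B1:  IN={}  OUT={}
  B2:  IN={}  OUT={c*c}
  B3:  IN={}  OUT={}
  B4:  IN={}  OUT={}
  B5:  IN={}  OUT={c-d}
  B6:  IN={c-d}  OUT={}

Merge at B2: IN[B2] = OUT[B1] ∩ OUT[B5] = {}
Applying B2's transfer function to that IN value gives OUT[B2] (row B2 above).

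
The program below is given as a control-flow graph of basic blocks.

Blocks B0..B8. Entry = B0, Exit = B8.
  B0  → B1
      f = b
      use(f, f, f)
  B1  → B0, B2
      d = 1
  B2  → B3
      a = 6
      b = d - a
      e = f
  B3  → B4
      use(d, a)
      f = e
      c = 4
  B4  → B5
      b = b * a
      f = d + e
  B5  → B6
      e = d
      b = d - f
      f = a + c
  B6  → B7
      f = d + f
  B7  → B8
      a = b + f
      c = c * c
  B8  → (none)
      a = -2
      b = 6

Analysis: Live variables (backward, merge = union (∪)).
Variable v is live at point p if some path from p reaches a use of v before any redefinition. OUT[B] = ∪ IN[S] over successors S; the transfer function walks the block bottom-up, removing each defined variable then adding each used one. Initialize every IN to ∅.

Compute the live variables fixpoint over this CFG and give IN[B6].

Converged values:
  B0: | IN={b} | OUT={b, f}
  B1: | IN={b, f} | OUT={b, d, f}
  B2: | IN={d, f} | OUT={a, b, d, e}
  B3: | IN={a, b, d, e} | OUT={a, b, c, d, e}
  B4: | IN={a, b, c, d, e} | OUT={a, c, d, f}
  B5: | IN={a, c, d, f} | OUT={b, c, d, f}
  B6: | IN={b, c, d, f} | OUT={b, c, f}
  B7: | IN={b, c, f} | OUT={}
  B8: | IN={} | OUT={}

Merge at B6: OUT[B6] = IN[B7] = {b, c, f}
Applying B6's transfer function to that OUT value gives IN[B6] (row B6 above).

Answer: {b, c, d, f}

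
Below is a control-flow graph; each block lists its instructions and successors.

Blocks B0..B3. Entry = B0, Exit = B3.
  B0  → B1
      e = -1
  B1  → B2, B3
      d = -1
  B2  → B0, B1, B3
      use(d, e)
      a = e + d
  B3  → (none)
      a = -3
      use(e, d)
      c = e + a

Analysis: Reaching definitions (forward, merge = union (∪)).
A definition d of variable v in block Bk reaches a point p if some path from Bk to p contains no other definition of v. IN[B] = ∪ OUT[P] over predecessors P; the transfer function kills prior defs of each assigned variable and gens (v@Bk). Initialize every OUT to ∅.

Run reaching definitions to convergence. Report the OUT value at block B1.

Answer: {a@B2, d@B1, e@B0}

Working:
Per-block solution:
  B0:   IN={a@B2, d@B1, e@B0}   OUT={a@B2, d@B1, e@B0}
  B1:   IN={a@B2, d@B1, e@B0}   OUT={a@B2, d@B1, e@B0}
  B2:   IN={a@B2, d@B1, e@B0}   OUT={a@B2, d@B1, e@B0}
  B3:   IN={a@B2, d@B1, e@B0}   OUT={a@B3, c@B3, d@B1, e@B0}

Merge at B1: IN[B1] = OUT[B0] ⊔ OUT[B2] = {a@B2, d@B1, e@B0}
Applying B1's transfer function to that IN value gives OUT[B1] (row B1 above).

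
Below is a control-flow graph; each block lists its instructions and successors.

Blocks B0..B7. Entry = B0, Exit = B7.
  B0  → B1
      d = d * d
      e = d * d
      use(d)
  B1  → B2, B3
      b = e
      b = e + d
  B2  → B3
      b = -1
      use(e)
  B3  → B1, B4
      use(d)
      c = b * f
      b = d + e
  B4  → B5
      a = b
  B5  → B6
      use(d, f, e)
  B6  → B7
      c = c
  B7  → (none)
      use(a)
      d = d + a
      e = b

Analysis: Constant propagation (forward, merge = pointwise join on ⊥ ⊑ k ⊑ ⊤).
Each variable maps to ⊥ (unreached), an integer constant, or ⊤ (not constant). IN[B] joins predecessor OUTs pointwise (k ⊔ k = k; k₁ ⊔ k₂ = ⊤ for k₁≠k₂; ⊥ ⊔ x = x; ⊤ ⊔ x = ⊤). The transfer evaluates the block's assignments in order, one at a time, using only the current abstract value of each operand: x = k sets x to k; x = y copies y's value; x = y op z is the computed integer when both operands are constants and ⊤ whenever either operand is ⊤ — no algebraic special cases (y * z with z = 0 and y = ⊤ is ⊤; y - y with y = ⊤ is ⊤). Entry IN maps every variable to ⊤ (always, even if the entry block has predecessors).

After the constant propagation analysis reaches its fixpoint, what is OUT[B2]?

Answer: {a: ⊤, b: -1, c: ⊤, d: ⊤, e: ⊤, f: ⊤}

Derivation:
Per-block solution:
  B0:   IN=(all ⊤)   OUT=(all ⊤)
  B1:   IN=(all ⊤)   OUT=(all ⊤)
  B2:   IN=(all ⊤)   OUT={b:-1; rest ⊤}
  B3:   IN=(all ⊤)   OUT=(all ⊤)
  B4:   IN=(all ⊤)   OUT=(all ⊤)
  B5:   IN=(all ⊤)   OUT=(all ⊤)
  B6:   IN=(all ⊤)   OUT=(all ⊤)
  B7:   IN=(all ⊤)   OUT=(all ⊤)

Merge at B2: IN[B2] = OUT[B1] = {a: ⊤, b: ⊤, c: ⊤, d: ⊤, e: ⊤, f: ⊤}
Applying B2's transfer function to that IN value gives OUT[B2] (row B2 above).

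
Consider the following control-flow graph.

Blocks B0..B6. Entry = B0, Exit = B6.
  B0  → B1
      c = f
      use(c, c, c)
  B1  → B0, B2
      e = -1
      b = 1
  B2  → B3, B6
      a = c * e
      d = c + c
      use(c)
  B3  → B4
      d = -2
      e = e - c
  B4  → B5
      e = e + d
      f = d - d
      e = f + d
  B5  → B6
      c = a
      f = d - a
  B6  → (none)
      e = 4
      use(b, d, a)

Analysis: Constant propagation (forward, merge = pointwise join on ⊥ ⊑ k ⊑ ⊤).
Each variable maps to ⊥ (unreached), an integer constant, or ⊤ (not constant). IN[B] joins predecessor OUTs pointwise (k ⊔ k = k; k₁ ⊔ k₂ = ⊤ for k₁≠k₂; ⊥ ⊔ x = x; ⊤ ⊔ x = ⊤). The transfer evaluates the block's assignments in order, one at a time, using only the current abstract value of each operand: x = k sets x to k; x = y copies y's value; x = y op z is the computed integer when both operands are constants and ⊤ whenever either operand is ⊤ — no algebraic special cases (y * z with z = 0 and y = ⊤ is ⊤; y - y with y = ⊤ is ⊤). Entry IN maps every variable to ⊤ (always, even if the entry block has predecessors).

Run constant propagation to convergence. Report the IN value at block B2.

Answer: {a: ⊤, b: 1, c: ⊤, d: ⊤, e: -1, f: ⊤}

Trace:
Converged values:
  B0:   IN=(all ⊤)   OUT=(all ⊤)
  B1:   IN=(all ⊤)   OUT={b:1, e:-1; rest ⊤}
  B2:   IN={b:1, e:-1; rest ⊤}   OUT={b:1, e:-1; rest ⊤}
  B3:   IN={b:1, e:-1; rest ⊤}   OUT={b:1, d:-2; rest ⊤}
  B4:   IN={b:1, d:-2; rest ⊤}   OUT={b:1, d:-2, e:-2, f:0; rest ⊤}
  B5:   IN={b:1, d:-2, e:-2, f:0; rest ⊤}   OUT={b:1, d:-2, e:-2; rest ⊤}
  B6:   IN={b:1; rest ⊤}   OUT={b:1, e:4; rest ⊤}

Merge at B2: IN[B2] = OUT[B1] = {a: ⊤, b: 1, c: ⊤, d: ⊤, e: -1, f: ⊤}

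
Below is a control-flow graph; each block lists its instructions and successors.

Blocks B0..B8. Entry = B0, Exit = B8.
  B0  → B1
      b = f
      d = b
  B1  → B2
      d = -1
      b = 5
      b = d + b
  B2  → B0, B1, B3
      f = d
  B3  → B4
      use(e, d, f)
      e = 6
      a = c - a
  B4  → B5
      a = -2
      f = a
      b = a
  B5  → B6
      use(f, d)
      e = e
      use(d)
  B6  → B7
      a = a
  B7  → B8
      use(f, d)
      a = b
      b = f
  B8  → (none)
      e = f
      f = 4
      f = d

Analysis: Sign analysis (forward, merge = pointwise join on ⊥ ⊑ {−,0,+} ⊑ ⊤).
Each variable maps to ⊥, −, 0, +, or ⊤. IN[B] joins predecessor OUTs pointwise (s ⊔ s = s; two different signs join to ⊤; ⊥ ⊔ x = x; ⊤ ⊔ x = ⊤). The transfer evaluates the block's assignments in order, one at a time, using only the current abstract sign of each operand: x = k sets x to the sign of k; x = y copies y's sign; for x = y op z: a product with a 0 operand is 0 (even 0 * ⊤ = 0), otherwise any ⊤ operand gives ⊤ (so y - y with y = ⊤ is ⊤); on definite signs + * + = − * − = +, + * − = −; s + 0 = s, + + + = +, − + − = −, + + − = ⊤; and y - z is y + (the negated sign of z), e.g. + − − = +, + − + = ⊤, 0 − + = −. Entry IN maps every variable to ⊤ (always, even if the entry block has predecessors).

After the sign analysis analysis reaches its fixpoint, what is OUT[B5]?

Fixpoint table:
  B0:  IN=(all ⊤)  OUT=(all ⊤)
  B1:  IN=(all ⊤)  OUT={d:-; rest ⊤}
  B2:  IN={d:-; rest ⊤}  OUT={d:-, f:-; rest ⊤}
  B3:  IN={d:-, f:-; rest ⊤}  OUT={d:-, e:+, f:-; rest ⊤}
  B4:  IN={d:-, e:+, f:-; rest ⊤}  OUT={a:-, b:-, d:-, e:+, f:-; rest ⊤}
  B5:  IN={a:-, b:-, d:-, e:+, f:-; rest ⊤}  OUT={a:-, b:-, d:-, e:+, f:-; rest ⊤}
  B6:  IN={a:-, b:-, d:-, e:+, f:-; rest ⊤}  OUT={a:-, b:-, d:-, e:+, f:-; rest ⊤}
  B7:  IN={a:-, b:-, d:-, e:+, f:-; rest ⊤}  OUT={a:-, b:-, d:-, e:+, f:-; rest ⊤}
  B8:  IN={a:-, b:-, d:-, e:+, f:-; rest ⊤}  OUT={a:-, b:-, d:-, e:-, f:-; rest ⊤}

Merge at B5: IN[B5] = OUT[B4] = {a: -, b: -, c: ⊤, d: -, e: +, f: -}
Applying B5's transfer function to that IN value gives OUT[B5] (row B5 above).

Answer: {a: -, b: -, c: ⊤, d: -, e: +, f: -}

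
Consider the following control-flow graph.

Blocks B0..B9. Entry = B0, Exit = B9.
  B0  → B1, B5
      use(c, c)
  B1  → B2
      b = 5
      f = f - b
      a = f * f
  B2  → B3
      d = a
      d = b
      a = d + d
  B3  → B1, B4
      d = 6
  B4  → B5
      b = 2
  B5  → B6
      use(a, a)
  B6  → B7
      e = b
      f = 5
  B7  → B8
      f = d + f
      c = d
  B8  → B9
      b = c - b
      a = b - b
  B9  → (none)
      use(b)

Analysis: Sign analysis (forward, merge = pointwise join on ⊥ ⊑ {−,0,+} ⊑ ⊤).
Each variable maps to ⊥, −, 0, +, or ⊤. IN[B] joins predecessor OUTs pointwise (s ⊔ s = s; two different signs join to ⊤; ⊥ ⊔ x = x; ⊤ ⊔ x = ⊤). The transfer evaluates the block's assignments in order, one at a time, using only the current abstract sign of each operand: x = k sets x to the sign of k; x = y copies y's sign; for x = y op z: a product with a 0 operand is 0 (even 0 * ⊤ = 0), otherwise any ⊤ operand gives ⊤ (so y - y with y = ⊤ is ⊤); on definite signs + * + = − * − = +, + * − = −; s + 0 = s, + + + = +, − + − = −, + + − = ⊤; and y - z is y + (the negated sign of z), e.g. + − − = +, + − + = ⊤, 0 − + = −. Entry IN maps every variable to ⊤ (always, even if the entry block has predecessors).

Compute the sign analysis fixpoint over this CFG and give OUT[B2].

Answer: {a: +, b: +, c: ⊤, d: +, e: ⊤, f: ⊤}

Trace:
Fixpoint table:
  B0:   IN=(all ⊤)   OUT=(all ⊤)
  B1:   IN=(all ⊤)   OUT={b:+; rest ⊤}
  B2:   IN={b:+; rest ⊤}   OUT={a:+, b:+, d:+; rest ⊤}
  B3:   IN={a:+, b:+, d:+; rest ⊤}   OUT={a:+, b:+, d:+; rest ⊤}
  B4:   IN={a:+, b:+, d:+; rest ⊤}   OUT={a:+, b:+, d:+; rest ⊤}
  B5:   IN=(all ⊤)   OUT=(all ⊤)
  B6:   IN=(all ⊤)   OUT={f:+; rest ⊤}
  B7:   IN={f:+; rest ⊤}   OUT=(all ⊤)
  B8:   IN=(all ⊤)   OUT=(all ⊤)
  B9:   IN=(all ⊤)   OUT=(all ⊤)

Merge at B2: IN[B2] = OUT[B1] = {a: ⊤, b: +, c: ⊤, d: ⊤, e: ⊤, f: ⊤}
Applying B2's transfer function to that IN value gives OUT[B2] (row B2 above).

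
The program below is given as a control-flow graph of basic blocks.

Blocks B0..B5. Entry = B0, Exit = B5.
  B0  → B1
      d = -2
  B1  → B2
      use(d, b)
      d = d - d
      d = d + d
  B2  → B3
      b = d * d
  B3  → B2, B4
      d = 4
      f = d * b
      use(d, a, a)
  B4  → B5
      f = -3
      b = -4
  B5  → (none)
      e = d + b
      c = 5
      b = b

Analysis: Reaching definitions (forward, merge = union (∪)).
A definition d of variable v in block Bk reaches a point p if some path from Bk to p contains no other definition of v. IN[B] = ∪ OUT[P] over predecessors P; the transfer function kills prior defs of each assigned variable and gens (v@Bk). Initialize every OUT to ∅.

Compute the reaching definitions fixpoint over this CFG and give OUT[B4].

Converged values:
  B0:  IN={}  OUT={d@B0}
  B1:  IN={d@B0}  OUT={d@B1}
  B2:  IN={b@B2, d@B1, d@B3, f@B3}  OUT={b@B2, d@B1, d@B3, f@B3}
  B3:  IN={b@B2, d@B1, d@B3, f@B3}  OUT={b@B2, d@B3, f@B3}
  B4:  IN={b@B2, d@B3, f@B3}  OUT={b@B4, d@B3, f@B4}
  B5:  IN={b@B4, d@B3, f@B4}  OUT={b@B5, c@B5, d@B3, e@B5, f@B4}

Merge at B4: IN[B4] = OUT[B3] = {b@B2, d@B3, f@B3}
Applying B4's transfer function to that IN value gives OUT[B4] (row B4 above).

Answer: {b@B4, d@B3, f@B4}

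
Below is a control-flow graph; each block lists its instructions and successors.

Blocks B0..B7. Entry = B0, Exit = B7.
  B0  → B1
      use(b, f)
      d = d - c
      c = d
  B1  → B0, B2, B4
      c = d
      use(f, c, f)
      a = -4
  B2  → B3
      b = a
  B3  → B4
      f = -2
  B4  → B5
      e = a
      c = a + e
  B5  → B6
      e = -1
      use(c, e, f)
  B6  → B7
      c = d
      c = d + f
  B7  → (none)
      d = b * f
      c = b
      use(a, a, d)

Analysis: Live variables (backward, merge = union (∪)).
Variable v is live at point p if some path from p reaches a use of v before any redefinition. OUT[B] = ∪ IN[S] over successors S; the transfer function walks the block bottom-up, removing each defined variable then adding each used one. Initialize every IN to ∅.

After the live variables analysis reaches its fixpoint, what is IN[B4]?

Answer: {a, b, d, f}

Derivation:
Converged values:
  B0:  IN={b, c, d, f}  OUT={b, d, f}
  B1:  IN={b, d, f}  OUT={a, b, c, d, f}
  B2:  IN={a, d}  OUT={a, b, d}
  B3:  IN={a, b, d}  OUT={a, b, d, f}
  B4:  IN={a, b, d, f}  OUT={a, b, c, d, f}
  B5:  IN={a, b, c, d, f}  OUT={a, b, d, f}
  B6:  IN={a, b, d, f}  OUT={a, b, f}
  B7:  IN={a, b, f}  OUT={}

Merge at B4: OUT[B4] = IN[B5] = {a, b, c, d, f}
Applying B4's transfer function to that OUT value gives IN[B4] (row B4 above).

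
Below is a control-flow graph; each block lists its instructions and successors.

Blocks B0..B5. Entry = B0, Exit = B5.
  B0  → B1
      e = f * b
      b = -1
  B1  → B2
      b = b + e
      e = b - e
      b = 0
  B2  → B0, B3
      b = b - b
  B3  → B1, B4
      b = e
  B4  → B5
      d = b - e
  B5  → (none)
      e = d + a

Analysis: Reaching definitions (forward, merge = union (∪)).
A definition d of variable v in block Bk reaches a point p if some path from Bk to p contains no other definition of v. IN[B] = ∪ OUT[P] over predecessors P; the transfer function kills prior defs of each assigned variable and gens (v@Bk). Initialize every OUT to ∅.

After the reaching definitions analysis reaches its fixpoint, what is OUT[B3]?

Converged values:
  B0:   IN={b@B2, e@B1}   OUT={b@B0, e@B0}
  B1:   IN={b@B0, b@B3, e@B0, e@B1}   OUT={b@B1, e@B1}
  B2:   IN={b@B1, e@B1}   OUT={b@B2, e@B1}
  B3:   IN={b@B2, e@B1}   OUT={b@B3, e@B1}
  B4:   IN={b@B3, e@B1}   OUT={b@B3, d@B4, e@B1}
  B5:   IN={b@B3, d@B4, e@B1}   OUT={b@B3, d@B4, e@B5}

Merge at B3: IN[B3] = OUT[B2] = {b@B2, e@B1}
Applying B3's transfer function to that IN value gives OUT[B3] (row B3 above).

Answer: {b@B3, e@B1}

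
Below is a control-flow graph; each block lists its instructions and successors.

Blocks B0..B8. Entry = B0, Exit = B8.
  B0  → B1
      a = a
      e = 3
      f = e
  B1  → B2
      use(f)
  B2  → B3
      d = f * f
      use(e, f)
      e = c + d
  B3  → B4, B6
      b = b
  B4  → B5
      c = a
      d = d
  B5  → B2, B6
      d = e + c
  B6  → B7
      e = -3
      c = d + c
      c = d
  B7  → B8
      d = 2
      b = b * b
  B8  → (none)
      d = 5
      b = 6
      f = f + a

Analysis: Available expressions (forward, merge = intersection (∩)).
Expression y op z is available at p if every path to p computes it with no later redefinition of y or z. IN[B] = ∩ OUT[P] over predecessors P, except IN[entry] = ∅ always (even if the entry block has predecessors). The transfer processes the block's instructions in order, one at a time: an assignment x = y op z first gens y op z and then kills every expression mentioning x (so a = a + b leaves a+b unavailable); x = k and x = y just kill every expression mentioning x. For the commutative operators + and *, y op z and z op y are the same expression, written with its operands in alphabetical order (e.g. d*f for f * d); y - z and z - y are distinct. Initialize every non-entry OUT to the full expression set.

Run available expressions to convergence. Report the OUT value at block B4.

Answer: {f*f}

Derivation:
Per-block solution:
  B0:   IN={}   OUT={}
  B1:   IN={}   OUT={}
  B2:   IN={}   OUT={c+d, f*f}
  B3:   IN={c+d, f*f}   OUT={c+d, f*f}
  B4:   IN={c+d, f*f}   OUT={f*f}
  B5:   IN={f*f}   OUT={c+e, f*f}
  B6:   IN={f*f}   OUT={f*f}
  B7:   IN={f*f}   OUT={f*f}
  B8:   IN={f*f}   OUT={}

Merge at B4: IN[B4] = OUT[B3] = {c+d, f*f}
Applying B4's transfer function to that IN value gives OUT[B4] (row B4 above).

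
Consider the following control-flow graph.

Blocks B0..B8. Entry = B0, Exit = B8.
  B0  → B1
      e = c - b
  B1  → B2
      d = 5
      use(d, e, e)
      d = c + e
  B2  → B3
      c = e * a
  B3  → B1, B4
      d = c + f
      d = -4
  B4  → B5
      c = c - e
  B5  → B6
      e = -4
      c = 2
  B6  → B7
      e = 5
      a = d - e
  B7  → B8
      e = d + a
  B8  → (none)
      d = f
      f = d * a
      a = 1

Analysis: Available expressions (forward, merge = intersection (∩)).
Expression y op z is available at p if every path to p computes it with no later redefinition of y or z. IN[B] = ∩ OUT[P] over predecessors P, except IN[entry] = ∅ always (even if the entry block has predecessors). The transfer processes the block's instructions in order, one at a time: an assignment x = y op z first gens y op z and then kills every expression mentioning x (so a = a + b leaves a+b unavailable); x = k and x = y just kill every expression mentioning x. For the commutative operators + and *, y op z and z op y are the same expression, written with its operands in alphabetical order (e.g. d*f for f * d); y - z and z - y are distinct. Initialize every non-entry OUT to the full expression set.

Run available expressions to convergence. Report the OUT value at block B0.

Converged values:
  B0:  IN={}  OUT={c-b}
  B1:  IN={}  OUT={c+e}
  B2:  IN={c+e}  OUT={a*e}
  B3:  IN={a*e}  OUT={a*e, c+f}
  B4:  IN={a*e, c+f}  OUT={a*e}
  B5:  IN={a*e}  OUT={}
  B6:  IN={}  OUT={d-e}
  B7:  IN={d-e}  OUT={a+d}
  B8:  IN={a+d}  OUT={}

B0 is the boundary node: IN[B0] = {}
Applying B0's transfer function to that IN value gives OUT[B0] (row B0 above).

Answer: {c-b}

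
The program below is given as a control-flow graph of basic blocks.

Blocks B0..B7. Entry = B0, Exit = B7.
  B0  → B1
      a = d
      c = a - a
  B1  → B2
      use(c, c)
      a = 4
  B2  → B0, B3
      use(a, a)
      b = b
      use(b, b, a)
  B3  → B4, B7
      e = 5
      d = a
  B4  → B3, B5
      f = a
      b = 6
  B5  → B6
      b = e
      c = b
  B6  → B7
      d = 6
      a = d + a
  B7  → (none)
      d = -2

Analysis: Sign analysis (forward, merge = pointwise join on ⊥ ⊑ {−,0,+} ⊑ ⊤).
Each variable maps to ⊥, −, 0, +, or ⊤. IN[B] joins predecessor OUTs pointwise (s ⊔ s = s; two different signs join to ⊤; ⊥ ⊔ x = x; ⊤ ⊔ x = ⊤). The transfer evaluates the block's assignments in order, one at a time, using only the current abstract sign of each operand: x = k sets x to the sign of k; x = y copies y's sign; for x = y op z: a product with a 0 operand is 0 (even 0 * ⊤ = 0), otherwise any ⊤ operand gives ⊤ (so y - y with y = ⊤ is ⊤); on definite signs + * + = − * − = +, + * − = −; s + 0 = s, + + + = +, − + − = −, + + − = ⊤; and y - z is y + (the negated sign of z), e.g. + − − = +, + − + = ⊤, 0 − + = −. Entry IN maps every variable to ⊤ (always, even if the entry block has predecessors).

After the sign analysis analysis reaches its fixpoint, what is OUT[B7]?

Fixpoint table:
  B0: | IN=(all ⊤) | OUT=(all ⊤)
  B1: | IN=(all ⊤) | OUT={a:+; rest ⊤}
  B2: | IN={a:+; rest ⊤} | OUT={a:+; rest ⊤}
  B3: | IN={a:+; rest ⊤} | OUT={a:+, d:+, e:+; rest ⊤}
  B4: | IN={a:+, d:+, e:+; rest ⊤} | OUT={a:+, b:+, d:+, e:+, f:+; rest ⊤}
  B5: | IN={a:+, b:+, d:+, e:+, f:+; rest ⊤} | OUT={a:+, b:+, c:+, d:+, e:+, f:+; rest ⊤}
  B6: | IN={a:+, b:+, c:+, d:+, e:+, f:+; rest ⊤} | OUT={a:+, b:+, c:+, d:+, e:+, f:+; rest ⊤}
  B7: | IN={a:+, d:+, e:+; rest ⊤} | OUT={a:+, d:-, e:+; rest ⊤}

Merge at B7: IN[B7] = OUT[B3] ⊔ OUT[B6] = {a: +, b: ⊤, c: ⊤, d: +, e: +, f: ⊤}
Applying B7's transfer function to that IN value gives OUT[B7] (row B7 above).

Answer: {a: +, b: ⊤, c: ⊤, d: -, e: +, f: ⊤}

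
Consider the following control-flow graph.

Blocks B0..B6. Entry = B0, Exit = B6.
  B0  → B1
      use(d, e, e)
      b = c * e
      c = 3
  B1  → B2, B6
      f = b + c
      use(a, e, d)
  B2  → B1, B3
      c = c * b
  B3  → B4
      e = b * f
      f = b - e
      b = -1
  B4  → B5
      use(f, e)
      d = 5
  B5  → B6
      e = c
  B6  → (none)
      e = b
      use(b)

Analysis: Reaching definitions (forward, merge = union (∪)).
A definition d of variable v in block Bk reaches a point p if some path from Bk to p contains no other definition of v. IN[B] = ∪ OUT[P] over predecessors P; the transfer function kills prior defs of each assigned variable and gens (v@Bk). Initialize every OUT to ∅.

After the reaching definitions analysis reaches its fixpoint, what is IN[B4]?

Answer: {b@B3, c@B2, e@B3, f@B3}

Derivation:
Fixpoint table:
  B0: | IN={} | OUT={b@B0, c@B0}
  B1: | IN={b@B0, c@B0, c@B2, f@B1} | OUT={b@B0, c@B0, c@B2, f@B1}
  B2: | IN={b@B0, c@B0, c@B2, f@B1} | OUT={b@B0, c@B2, f@B1}
  B3: | IN={b@B0, c@B2, f@B1} | OUT={b@B3, c@B2, e@B3, f@B3}
  B4: | IN={b@B3, c@B2, e@B3, f@B3} | OUT={b@B3, c@B2, d@B4, e@B3, f@B3}
  B5: | IN={b@B3, c@B2, d@B4, e@B3, f@B3} | OUT={b@B3, c@B2, d@B4, e@B5, f@B3}
  B6: | IN={b@B0, b@B3, c@B0, c@B2, d@B4, e@B5, f@B1, f@B3} | OUT={b@B0, b@B3, c@B0, c@B2, d@B4, e@B6, f@B1, f@B3}

Merge at B4: IN[B4] = OUT[B3] = {b@B3, c@B2, e@B3, f@B3}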